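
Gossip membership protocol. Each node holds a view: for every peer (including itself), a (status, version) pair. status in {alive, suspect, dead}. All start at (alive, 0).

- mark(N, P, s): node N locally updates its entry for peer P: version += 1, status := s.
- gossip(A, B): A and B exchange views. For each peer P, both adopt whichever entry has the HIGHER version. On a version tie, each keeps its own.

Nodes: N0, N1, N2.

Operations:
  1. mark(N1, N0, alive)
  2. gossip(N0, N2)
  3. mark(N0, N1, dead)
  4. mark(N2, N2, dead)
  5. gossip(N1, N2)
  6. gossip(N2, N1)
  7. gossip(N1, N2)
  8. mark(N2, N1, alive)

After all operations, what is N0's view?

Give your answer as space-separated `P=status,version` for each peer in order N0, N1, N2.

Op 1: N1 marks N0=alive -> (alive,v1)
Op 2: gossip N0<->N2 -> N0.N0=(alive,v0) N0.N1=(alive,v0) N0.N2=(alive,v0) | N2.N0=(alive,v0) N2.N1=(alive,v0) N2.N2=(alive,v0)
Op 3: N0 marks N1=dead -> (dead,v1)
Op 4: N2 marks N2=dead -> (dead,v1)
Op 5: gossip N1<->N2 -> N1.N0=(alive,v1) N1.N1=(alive,v0) N1.N2=(dead,v1) | N2.N0=(alive,v1) N2.N1=(alive,v0) N2.N2=(dead,v1)
Op 6: gossip N2<->N1 -> N2.N0=(alive,v1) N2.N1=(alive,v0) N2.N2=(dead,v1) | N1.N0=(alive,v1) N1.N1=(alive,v0) N1.N2=(dead,v1)
Op 7: gossip N1<->N2 -> N1.N0=(alive,v1) N1.N1=(alive,v0) N1.N2=(dead,v1) | N2.N0=(alive,v1) N2.N1=(alive,v0) N2.N2=(dead,v1)
Op 8: N2 marks N1=alive -> (alive,v1)

Answer: N0=alive,0 N1=dead,1 N2=alive,0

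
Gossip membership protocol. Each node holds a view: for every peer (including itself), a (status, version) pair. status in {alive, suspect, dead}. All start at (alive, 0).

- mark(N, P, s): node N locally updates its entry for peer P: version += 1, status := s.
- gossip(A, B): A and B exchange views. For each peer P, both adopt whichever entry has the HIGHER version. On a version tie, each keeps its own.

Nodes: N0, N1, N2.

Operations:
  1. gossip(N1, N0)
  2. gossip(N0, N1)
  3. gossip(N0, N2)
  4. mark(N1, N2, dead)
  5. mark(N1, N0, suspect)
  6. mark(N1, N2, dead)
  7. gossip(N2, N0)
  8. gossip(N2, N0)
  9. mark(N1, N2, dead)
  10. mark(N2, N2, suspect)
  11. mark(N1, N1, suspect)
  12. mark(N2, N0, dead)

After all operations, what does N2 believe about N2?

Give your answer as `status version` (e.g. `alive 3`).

Answer: suspect 1

Derivation:
Op 1: gossip N1<->N0 -> N1.N0=(alive,v0) N1.N1=(alive,v0) N1.N2=(alive,v0) | N0.N0=(alive,v0) N0.N1=(alive,v0) N0.N2=(alive,v0)
Op 2: gossip N0<->N1 -> N0.N0=(alive,v0) N0.N1=(alive,v0) N0.N2=(alive,v0) | N1.N0=(alive,v0) N1.N1=(alive,v0) N1.N2=(alive,v0)
Op 3: gossip N0<->N2 -> N0.N0=(alive,v0) N0.N1=(alive,v0) N0.N2=(alive,v0) | N2.N0=(alive,v0) N2.N1=(alive,v0) N2.N2=(alive,v0)
Op 4: N1 marks N2=dead -> (dead,v1)
Op 5: N1 marks N0=suspect -> (suspect,v1)
Op 6: N1 marks N2=dead -> (dead,v2)
Op 7: gossip N2<->N0 -> N2.N0=(alive,v0) N2.N1=(alive,v0) N2.N2=(alive,v0) | N0.N0=(alive,v0) N0.N1=(alive,v0) N0.N2=(alive,v0)
Op 8: gossip N2<->N0 -> N2.N0=(alive,v0) N2.N1=(alive,v0) N2.N2=(alive,v0) | N0.N0=(alive,v0) N0.N1=(alive,v0) N0.N2=(alive,v0)
Op 9: N1 marks N2=dead -> (dead,v3)
Op 10: N2 marks N2=suspect -> (suspect,v1)
Op 11: N1 marks N1=suspect -> (suspect,v1)
Op 12: N2 marks N0=dead -> (dead,v1)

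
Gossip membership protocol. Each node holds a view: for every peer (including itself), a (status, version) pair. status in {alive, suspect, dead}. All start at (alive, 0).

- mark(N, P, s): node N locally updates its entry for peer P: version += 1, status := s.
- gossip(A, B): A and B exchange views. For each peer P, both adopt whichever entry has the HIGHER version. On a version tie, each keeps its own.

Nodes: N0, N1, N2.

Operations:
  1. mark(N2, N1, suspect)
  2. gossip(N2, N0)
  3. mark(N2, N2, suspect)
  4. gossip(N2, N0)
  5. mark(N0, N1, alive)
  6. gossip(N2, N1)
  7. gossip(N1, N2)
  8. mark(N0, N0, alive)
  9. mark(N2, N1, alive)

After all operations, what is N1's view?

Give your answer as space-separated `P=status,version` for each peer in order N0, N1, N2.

Answer: N0=alive,0 N1=suspect,1 N2=suspect,1

Derivation:
Op 1: N2 marks N1=suspect -> (suspect,v1)
Op 2: gossip N2<->N0 -> N2.N0=(alive,v0) N2.N1=(suspect,v1) N2.N2=(alive,v0) | N0.N0=(alive,v0) N0.N1=(suspect,v1) N0.N2=(alive,v0)
Op 3: N2 marks N2=suspect -> (suspect,v1)
Op 4: gossip N2<->N0 -> N2.N0=(alive,v0) N2.N1=(suspect,v1) N2.N2=(suspect,v1) | N0.N0=(alive,v0) N0.N1=(suspect,v1) N0.N2=(suspect,v1)
Op 5: N0 marks N1=alive -> (alive,v2)
Op 6: gossip N2<->N1 -> N2.N0=(alive,v0) N2.N1=(suspect,v1) N2.N2=(suspect,v1) | N1.N0=(alive,v0) N1.N1=(suspect,v1) N1.N2=(suspect,v1)
Op 7: gossip N1<->N2 -> N1.N0=(alive,v0) N1.N1=(suspect,v1) N1.N2=(suspect,v1) | N2.N0=(alive,v0) N2.N1=(suspect,v1) N2.N2=(suspect,v1)
Op 8: N0 marks N0=alive -> (alive,v1)
Op 9: N2 marks N1=alive -> (alive,v2)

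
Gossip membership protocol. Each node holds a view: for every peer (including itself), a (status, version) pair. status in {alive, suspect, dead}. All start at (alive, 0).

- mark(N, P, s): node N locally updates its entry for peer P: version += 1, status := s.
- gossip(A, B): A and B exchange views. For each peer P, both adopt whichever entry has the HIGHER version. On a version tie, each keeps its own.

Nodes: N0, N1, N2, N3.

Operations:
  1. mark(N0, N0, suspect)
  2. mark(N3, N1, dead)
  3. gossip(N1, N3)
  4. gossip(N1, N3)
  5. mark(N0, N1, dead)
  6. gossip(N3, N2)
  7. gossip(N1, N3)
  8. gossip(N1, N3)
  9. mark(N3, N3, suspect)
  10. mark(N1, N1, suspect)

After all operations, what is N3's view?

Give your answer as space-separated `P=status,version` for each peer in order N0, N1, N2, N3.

Answer: N0=alive,0 N1=dead,1 N2=alive,0 N3=suspect,1

Derivation:
Op 1: N0 marks N0=suspect -> (suspect,v1)
Op 2: N3 marks N1=dead -> (dead,v1)
Op 3: gossip N1<->N3 -> N1.N0=(alive,v0) N1.N1=(dead,v1) N1.N2=(alive,v0) N1.N3=(alive,v0) | N3.N0=(alive,v0) N3.N1=(dead,v1) N3.N2=(alive,v0) N3.N3=(alive,v0)
Op 4: gossip N1<->N3 -> N1.N0=(alive,v0) N1.N1=(dead,v1) N1.N2=(alive,v0) N1.N3=(alive,v0) | N3.N0=(alive,v0) N3.N1=(dead,v1) N3.N2=(alive,v0) N3.N3=(alive,v0)
Op 5: N0 marks N1=dead -> (dead,v1)
Op 6: gossip N3<->N2 -> N3.N0=(alive,v0) N3.N1=(dead,v1) N3.N2=(alive,v0) N3.N3=(alive,v0) | N2.N0=(alive,v0) N2.N1=(dead,v1) N2.N2=(alive,v0) N2.N3=(alive,v0)
Op 7: gossip N1<->N3 -> N1.N0=(alive,v0) N1.N1=(dead,v1) N1.N2=(alive,v0) N1.N3=(alive,v0) | N3.N0=(alive,v0) N3.N1=(dead,v1) N3.N2=(alive,v0) N3.N3=(alive,v0)
Op 8: gossip N1<->N3 -> N1.N0=(alive,v0) N1.N1=(dead,v1) N1.N2=(alive,v0) N1.N3=(alive,v0) | N3.N0=(alive,v0) N3.N1=(dead,v1) N3.N2=(alive,v0) N3.N3=(alive,v0)
Op 9: N3 marks N3=suspect -> (suspect,v1)
Op 10: N1 marks N1=suspect -> (suspect,v2)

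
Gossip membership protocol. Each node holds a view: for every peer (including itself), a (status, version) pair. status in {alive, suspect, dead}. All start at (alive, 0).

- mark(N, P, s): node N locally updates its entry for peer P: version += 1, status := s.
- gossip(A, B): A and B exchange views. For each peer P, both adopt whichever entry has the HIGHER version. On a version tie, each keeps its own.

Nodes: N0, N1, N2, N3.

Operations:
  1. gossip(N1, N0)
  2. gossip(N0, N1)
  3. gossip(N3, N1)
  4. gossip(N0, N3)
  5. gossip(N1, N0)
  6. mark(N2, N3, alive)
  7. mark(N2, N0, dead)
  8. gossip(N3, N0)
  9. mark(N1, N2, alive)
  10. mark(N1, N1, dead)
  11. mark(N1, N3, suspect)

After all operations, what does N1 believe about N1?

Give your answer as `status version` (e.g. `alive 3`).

Answer: dead 1

Derivation:
Op 1: gossip N1<->N0 -> N1.N0=(alive,v0) N1.N1=(alive,v0) N1.N2=(alive,v0) N1.N3=(alive,v0) | N0.N0=(alive,v0) N0.N1=(alive,v0) N0.N2=(alive,v0) N0.N3=(alive,v0)
Op 2: gossip N0<->N1 -> N0.N0=(alive,v0) N0.N1=(alive,v0) N0.N2=(alive,v0) N0.N3=(alive,v0) | N1.N0=(alive,v0) N1.N1=(alive,v0) N1.N2=(alive,v0) N1.N3=(alive,v0)
Op 3: gossip N3<->N1 -> N3.N0=(alive,v0) N3.N1=(alive,v0) N3.N2=(alive,v0) N3.N3=(alive,v0) | N1.N0=(alive,v0) N1.N1=(alive,v0) N1.N2=(alive,v0) N1.N3=(alive,v0)
Op 4: gossip N0<->N3 -> N0.N0=(alive,v0) N0.N1=(alive,v0) N0.N2=(alive,v0) N0.N3=(alive,v0) | N3.N0=(alive,v0) N3.N1=(alive,v0) N3.N2=(alive,v0) N3.N3=(alive,v0)
Op 5: gossip N1<->N0 -> N1.N0=(alive,v0) N1.N1=(alive,v0) N1.N2=(alive,v0) N1.N3=(alive,v0) | N0.N0=(alive,v0) N0.N1=(alive,v0) N0.N2=(alive,v0) N0.N3=(alive,v0)
Op 6: N2 marks N3=alive -> (alive,v1)
Op 7: N2 marks N0=dead -> (dead,v1)
Op 8: gossip N3<->N0 -> N3.N0=(alive,v0) N3.N1=(alive,v0) N3.N2=(alive,v0) N3.N3=(alive,v0) | N0.N0=(alive,v0) N0.N1=(alive,v0) N0.N2=(alive,v0) N0.N3=(alive,v0)
Op 9: N1 marks N2=alive -> (alive,v1)
Op 10: N1 marks N1=dead -> (dead,v1)
Op 11: N1 marks N3=suspect -> (suspect,v1)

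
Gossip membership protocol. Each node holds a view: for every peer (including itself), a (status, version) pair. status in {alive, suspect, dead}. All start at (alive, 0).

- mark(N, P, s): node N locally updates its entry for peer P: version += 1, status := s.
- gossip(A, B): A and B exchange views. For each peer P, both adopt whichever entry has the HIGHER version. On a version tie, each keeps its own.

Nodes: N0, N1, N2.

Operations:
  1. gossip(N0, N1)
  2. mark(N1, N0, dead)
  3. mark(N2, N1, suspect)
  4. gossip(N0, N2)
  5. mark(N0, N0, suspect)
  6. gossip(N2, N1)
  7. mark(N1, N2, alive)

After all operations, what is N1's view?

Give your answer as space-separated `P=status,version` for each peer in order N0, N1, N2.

Answer: N0=dead,1 N1=suspect,1 N2=alive,1

Derivation:
Op 1: gossip N0<->N1 -> N0.N0=(alive,v0) N0.N1=(alive,v0) N0.N2=(alive,v0) | N1.N0=(alive,v0) N1.N1=(alive,v0) N1.N2=(alive,v0)
Op 2: N1 marks N0=dead -> (dead,v1)
Op 3: N2 marks N1=suspect -> (suspect,v1)
Op 4: gossip N0<->N2 -> N0.N0=(alive,v0) N0.N1=(suspect,v1) N0.N2=(alive,v0) | N2.N0=(alive,v0) N2.N1=(suspect,v1) N2.N2=(alive,v0)
Op 5: N0 marks N0=suspect -> (suspect,v1)
Op 6: gossip N2<->N1 -> N2.N0=(dead,v1) N2.N1=(suspect,v1) N2.N2=(alive,v0) | N1.N0=(dead,v1) N1.N1=(suspect,v1) N1.N2=(alive,v0)
Op 7: N1 marks N2=alive -> (alive,v1)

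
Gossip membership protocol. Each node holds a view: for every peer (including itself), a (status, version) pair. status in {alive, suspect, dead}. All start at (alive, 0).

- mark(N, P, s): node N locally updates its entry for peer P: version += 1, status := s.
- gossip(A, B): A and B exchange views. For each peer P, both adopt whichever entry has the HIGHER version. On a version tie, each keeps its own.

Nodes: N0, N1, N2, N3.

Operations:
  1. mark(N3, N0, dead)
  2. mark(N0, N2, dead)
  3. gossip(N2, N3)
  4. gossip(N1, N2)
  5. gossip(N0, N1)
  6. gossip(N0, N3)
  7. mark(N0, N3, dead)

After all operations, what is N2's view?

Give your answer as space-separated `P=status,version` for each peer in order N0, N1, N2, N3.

Answer: N0=dead,1 N1=alive,0 N2=alive,0 N3=alive,0

Derivation:
Op 1: N3 marks N0=dead -> (dead,v1)
Op 2: N0 marks N2=dead -> (dead,v1)
Op 3: gossip N2<->N3 -> N2.N0=(dead,v1) N2.N1=(alive,v0) N2.N2=(alive,v0) N2.N3=(alive,v0) | N3.N0=(dead,v1) N3.N1=(alive,v0) N3.N2=(alive,v0) N3.N3=(alive,v0)
Op 4: gossip N1<->N2 -> N1.N0=(dead,v1) N1.N1=(alive,v0) N1.N2=(alive,v0) N1.N3=(alive,v0) | N2.N0=(dead,v1) N2.N1=(alive,v0) N2.N2=(alive,v0) N2.N3=(alive,v0)
Op 5: gossip N0<->N1 -> N0.N0=(dead,v1) N0.N1=(alive,v0) N0.N2=(dead,v1) N0.N3=(alive,v0) | N1.N0=(dead,v1) N1.N1=(alive,v0) N1.N2=(dead,v1) N1.N3=(alive,v0)
Op 6: gossip N0<->N3 -> N0.N0=(dead,v1) N0.N1=(alive,v0) N0.N2=(dead,v1) N0.N3=(alive,v0) | N3.N0=(dead,v1) N3.N1=(alive,v0) N3.N2=(dead,v1) N3.N3=(alive,v0)
Op 7: N0 marks N3=dead -> (dead,v1)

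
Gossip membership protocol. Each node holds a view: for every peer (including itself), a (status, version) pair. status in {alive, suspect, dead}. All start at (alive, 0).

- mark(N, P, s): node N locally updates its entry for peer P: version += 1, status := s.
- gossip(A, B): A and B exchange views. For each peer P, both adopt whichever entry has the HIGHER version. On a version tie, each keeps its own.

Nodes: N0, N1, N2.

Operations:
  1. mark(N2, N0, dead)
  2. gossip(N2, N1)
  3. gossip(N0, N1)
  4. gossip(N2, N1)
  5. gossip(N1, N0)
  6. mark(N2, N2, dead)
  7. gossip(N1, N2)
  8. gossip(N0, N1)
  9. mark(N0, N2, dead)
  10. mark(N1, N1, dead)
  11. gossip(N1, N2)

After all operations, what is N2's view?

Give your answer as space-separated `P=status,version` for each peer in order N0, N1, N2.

Answer: N0=dead,1 N1=dead,1 N2=dead,1

Derivation:
Op 1: N2 marks N0=dead -> (dead,v1)
Op 2: gossip N2<->N1 -> N2.N0=(dead,v1) N2.N1=(alive,v0) N2.N2=(alive,v0) | N1.N0=(dead,v1) N1.N1=(alive,v0) N1.N2=(alive,v0)
Op 3: gossip N0<->N1 -> N0.N0=(dead,v1) N0.N1=(alive,v0) N0.N2=(alive,v0) | N1.N0=(dead,v1) N1.N1=(alive,v0) N1.N2=(alive,v0)
Op 4: gossip N2<->N1 -> N2.N0=(dead,v1) N2.N1=(alive,v0) N2.N2=(alive,v0) | N1.N0=(dead,v1) N1.N1=(alive,v0) N1.N2=(alive,v0)
Op 5: gossip N1<->N0 -> N1.N0=(dead,v1) N1.N1=(alive,v0) N1.N2=(alive,v0) | N0.N0=(dead,v1) N0.N1=(alive,v0) N0.N2=(alive,v0)
Op 6: N2 marks N2=dead -> (dead,v1)
Op 7: gossip N1<->N2 -> N1.N0=(dead,v1) N1.N1=(alive,v0) N1.N2=(dead,v1) | N2.N0=(dead,v1) N2.N1=(alive,v0) N2.N2=(dead,v1)
Op 8: gossip N0<->N1 -> N0.N0=(dead,v1) N0.N1=(alive,v0) N0.N2=(dead,v1) | N1.N0=(dead,v1) N1.N1=(alive,v0) N1.N2=(dead,v1)
Op 9: N0 marks N2=dead -> (dead,v2)
Op 10: N1 marks N1=dead -> (dead,v1)
Op 11: gossip N1<->N2 -> N1.N0=(dead,v1) N1.N1=(dead,v1) N1.N2=(dead,v1) | N2.N0=(dead,v1) N2.N1=(dead,v1) N2.N2=(dead,v1)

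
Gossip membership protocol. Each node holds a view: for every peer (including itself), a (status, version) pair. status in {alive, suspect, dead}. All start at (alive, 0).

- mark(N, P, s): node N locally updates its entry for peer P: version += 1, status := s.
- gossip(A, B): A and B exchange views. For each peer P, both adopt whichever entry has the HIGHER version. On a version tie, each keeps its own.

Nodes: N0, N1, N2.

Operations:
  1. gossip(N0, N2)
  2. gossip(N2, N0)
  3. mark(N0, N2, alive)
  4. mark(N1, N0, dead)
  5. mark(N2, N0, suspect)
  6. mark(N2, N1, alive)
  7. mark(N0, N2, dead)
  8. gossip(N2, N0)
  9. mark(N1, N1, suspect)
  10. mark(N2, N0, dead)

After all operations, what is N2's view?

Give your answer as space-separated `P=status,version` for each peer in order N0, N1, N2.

Answer: N0=dead,2 N1=alive,1 N2=dead,2

Derivation:
Op 1: gossip N0<->N2 -> N0.N0=(alive,v0) N0.N1=(alive,v0) N0.N2=(alive,v0) | N2.N0=(alive,v0) N2.N1=(alive,v0) N2.N2=(alive,v0)
Op 2: gossip N2<->N0 -> N2.N0=(alive,v0) N2.N1=(alive,v0) N2.N2=(alive,v0) | N0.N0=(alive,v0) N0.N1=(alive,v0) N0.N2=(alive,v0)
Op 3: N0 marks N2=alive -> (alive,v1)
Op 4: N1 marks N0=dead -> (dead,v1)
Op 5: N2 marks N0=suspect -> (suspect,v1)
Op 6: N2 marks N1=alive -> (alive,v1)
Op 7: N0 marks N2=dead -> (dead,v2)
Op 8: gossip N2<->N0 -> N2.N0=(suspect,v1) N2.N1=(alive,v1) N2.N2=(dead,v2) | N0.N0=(suspect,v1) N0.N1=(alive,v1) N0.N2=(dead,v2)
Op 9: N1 marks N1=suspect -> (suspect,v1)
Op 10: N2 marks N0=dead -> (dead,v2)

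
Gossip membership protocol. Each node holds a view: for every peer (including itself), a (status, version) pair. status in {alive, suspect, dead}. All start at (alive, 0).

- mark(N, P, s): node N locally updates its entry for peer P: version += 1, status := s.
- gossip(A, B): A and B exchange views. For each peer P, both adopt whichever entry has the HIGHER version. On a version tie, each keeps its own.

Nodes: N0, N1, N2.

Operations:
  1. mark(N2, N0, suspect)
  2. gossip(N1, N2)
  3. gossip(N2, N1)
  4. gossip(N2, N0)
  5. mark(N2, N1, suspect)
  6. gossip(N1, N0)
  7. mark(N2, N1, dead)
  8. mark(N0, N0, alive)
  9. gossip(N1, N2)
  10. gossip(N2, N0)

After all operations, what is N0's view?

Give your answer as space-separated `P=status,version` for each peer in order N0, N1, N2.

Op 1: N2 marks N0=suspect -> (suspect,v1)
Op 2: gossip N1<->N2 -> N1.N0=(suspect,v1) N1.N1=(alive,v0) N1.N2=(alive,v0) | N2.N0=(suspect,v1) N2.N1=(alive,v0) N2.N2=(alive,v0)
Op 3: gossip N2<->N1 -> N2.N0=(suspect,v1) N2.N1=(alive,v0) N2.N2=(alive,v0) | N1.N0=(suspect,v1) N1.N1=(alive,v0) N1.N2=(alive,v0)
Op 4: gossip N2<->N0 -> N2.N0=(suspect,v1) N2.N1=(alive,v0) N2.N2=(alive,v0) | N0.N0=(suspect,v1) N0.N1=(alive,v0) N0.N2=(alive,v0)
Op 5: N2 marks N1=suspect -> (suspect,v1)
Op 6: gossip N1<->N0 -> N1.N0=(suspect,v1) N1.N1=(alive,v0) N1.N2=(alive,v0) | N0.N0=(suspect,v1) N0.N1=(alive,v0) N0.N2=(alive,v0)
Op 7: N2 marks N1=dead -> (dead,v2)
Op 8: N0 marks N0=alive -> (alive,v2)
Op 9: gossip N1<->N2 -> N1.N0=(suspect,v1) N1.N1=(dead,v2) N1.N2=(alive,v0) | N2.N0=(suspect,v1) N2.N1=(dead,v2) N2.N2=(alive,v0)
Op 10: gossip N2<->N0 -> N2.N0=(alive,v2) N2.N1=(dead,v2) N2.N2=(alive,v0) | N0.N0=(alive,v2) N0.N1=(dead,v2) N0.N2=(alive,v0)

Answer: N0=alive,2 N1=dead,2 N2=alive,0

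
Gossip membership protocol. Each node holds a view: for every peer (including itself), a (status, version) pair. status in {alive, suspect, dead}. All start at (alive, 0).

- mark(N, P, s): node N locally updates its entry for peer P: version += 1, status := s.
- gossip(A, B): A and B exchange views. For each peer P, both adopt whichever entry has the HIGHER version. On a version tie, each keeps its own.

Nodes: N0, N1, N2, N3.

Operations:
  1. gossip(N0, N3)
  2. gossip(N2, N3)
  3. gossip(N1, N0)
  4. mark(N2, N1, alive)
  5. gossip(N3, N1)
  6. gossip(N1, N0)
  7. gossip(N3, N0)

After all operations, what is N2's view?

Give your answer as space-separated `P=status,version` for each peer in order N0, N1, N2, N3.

Op 1: gossip N0<->N3 -> N0.N0=(alive,v0) N0.N1=(alive,v0) N0.N2=(alive,v0) N0.N3=(alive,v0) | N3.N0=(alive,v0) N3.N1=(alive,v0) N3.N2=(alive,v0) N3.N3=(alive,v0)
Op 2: gossip N2<->N3 -> N2.N0=(alive,v0) N2.N1=(alive,v0) N2.N2=(alive,v0) N2.N3=(alive,v0) | N3.N0=(alive,v0) N3.N1=(alive,v0) N3.N2=(alive,v0) N3.N3=(alive,v0)
Op 3: gossip N1<->N0 -> N1.N0=(alive,v0) N1.N1=(alive,v0) N1.N2=(alive,v0) N1.N3=(alive,v0) | N0.N0=(alive,v0) N0.N1=(alive,v0) N0.N2=(alive,v0) N0.N3=(alive,v0)
Op 4: N2 marks N1=alive -> (alive,v1)
Op 5: gossip N3<->N1 -> N3.N0=(alive,v0) N3.N1=(alive,v0) N3.N2=(alive,v0) N3.N3=(alive,v0) | N1.N0=(alive,v0) N1.N1=(alive,v0) N1.N2=(alive,v0) N1.N3=(alive,v0)
Op 6: gossip N1<->N0 -> N1.N0=(alive,v0) N1.N1=(alive,v0) N1.N2=(alive,v0) N1.N3=(alive,v0) | N0.N0=(alive,v0) N0.N1=(alive,v0) N0.N2=(alive,v0) N0.N3=(alive,v0)
Op 7: gossip N3<->N0 -> N3.N0=(alive,v0) N3.N1=(alive,v0) N3.N2=(alive,v0) N3.N3=(alive,v0) | N0.N0=(alive,v0) N0.N1=(alive,v0) N0.N2=(alive,v0) N0.N3=(alive,v0)

Answer: N0=alive,0 N1=alive,1 N2=alive,0 N3=alive,0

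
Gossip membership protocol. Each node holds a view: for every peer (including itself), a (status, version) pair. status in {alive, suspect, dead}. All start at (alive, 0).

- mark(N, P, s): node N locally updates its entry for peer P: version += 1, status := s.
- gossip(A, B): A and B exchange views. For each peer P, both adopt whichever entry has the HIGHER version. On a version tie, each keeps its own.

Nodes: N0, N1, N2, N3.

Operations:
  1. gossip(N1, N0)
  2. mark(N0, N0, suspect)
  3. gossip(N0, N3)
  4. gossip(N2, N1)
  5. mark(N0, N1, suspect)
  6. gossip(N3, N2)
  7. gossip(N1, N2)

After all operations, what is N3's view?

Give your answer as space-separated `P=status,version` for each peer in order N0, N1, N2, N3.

Answer: N0=suspect,1 N1=alive,0 N2=alive,0 N3=alive,0

Derivation:
Op 1: gossip N1<->N0 -> N1.N0=(alive,v0) N1.N1=(alive,v0) N1.N2=(alive,v0) N1.N3=(alive,v0) | N0.N0=(alive,v0) N0.N1=(alive,v0) N0.N2=(alive,v0) N0.N3=(alive,v0)
Op 2: N0 marks N0=suspect -> (suspect,v1)
Op 3: gossip N0<->N3 -> N0.N0=(suspect,v1) N0.N1=(alive,v0) N0.N2=(alive,v0) N0.N3=(alive,v0) | N3.N0=(suspect,v1) N3.N1=(alive,v0) N3.N2=(alive,v0) N3.N3=(alive,v0)
Op 4: gossip N2<->N1 -> N2.N0=(alive,v0) N2.N1=(alive,v0) N2.N2=(alive,v0) N2.N3=(alive,v0) | N1.N0=(alive,v0) N1.N1=(alive,v0) N1.N2=(alive,v0) N1.N3=(alive,v0)
Op 5: N0 marks N1=suspect -> (suspect,v1)
Op 6: gossip N3<->N2 -> N3.N0=(suspect,v1) N3.N1=(alive,v0) N3.N2=(alive,v0) N3.N3=(alive,v0) | N2.N0=(suspect,v1) N2.N1=(alive,v0) N2.N2=(alive,v0) N2.N3=(alive,v0)
Op 7: gossip N1<->N2 -> N1.N0=(suspect,v1) N1.N1=(alive,v0) N1.N2=(alive,v0) N1.N3=(alive,v0) | N2.N0=(suspect,v1) N2.N1=(alive,v0) N2.N2=(alive,v0) N2.N3=(alive,v0)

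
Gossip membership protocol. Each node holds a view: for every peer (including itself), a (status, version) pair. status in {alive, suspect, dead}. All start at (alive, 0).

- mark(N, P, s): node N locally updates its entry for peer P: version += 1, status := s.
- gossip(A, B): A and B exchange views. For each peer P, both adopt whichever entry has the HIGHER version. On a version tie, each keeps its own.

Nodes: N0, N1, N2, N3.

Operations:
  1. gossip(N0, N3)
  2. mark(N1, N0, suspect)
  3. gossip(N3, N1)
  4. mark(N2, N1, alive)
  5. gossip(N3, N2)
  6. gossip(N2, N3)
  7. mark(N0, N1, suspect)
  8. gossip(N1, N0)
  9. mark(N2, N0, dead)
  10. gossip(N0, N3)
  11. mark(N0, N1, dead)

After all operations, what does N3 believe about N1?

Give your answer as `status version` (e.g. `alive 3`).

Answer: alive 1

Derivation:
Op 1: gossip N0<->N3 -> N0.N0=(alive,v0) N0.N1=(alive,v0) N0.N2=(alive,v0) N0.N3=(alive,v0) | N3.N0=(alive,v0) N3.N1=(alive,v0) N3.N2=(alive,v0) N3.N3=(alive,v0)
Op 2: N1 marks N0=suspect -> (suspect,v1)
Op 3: gossip N3<->N1 -> N3.N0=(suspect,v1) N3.N1=(alive,v0) N3.N2=(alive,v0) N3.N3=(alive,v0) | N1.N0=(suspect,v1) N1.N1=(alive,v0) N1.N2=(alive,v0) N1.N3=(alive,v0)
Op 4: N2 marks N1=alive -> (alive,v1)
Op 5: gossip N3<->N2 -> N3.N0=(suspect,v1) N3.N1=(alive,v1) N3.N2=(alive,v0) N3.N3=(alive,v0) | N2.N0=(suspect,v1) N2.N1=(alive,v1) N2.N2=(alive,v0) N2.N3=(alive,v0)
Op 6: gossip N2<->N3 -> N2.N0=(suspect,v1) N2.N1=(alive,v1) N2.N2=(alive,v0) N2.N3=(alive,v0) | N3.N0=(suspect,v1) N3.N1=(alive,v1) N3.N2=(alive,v0) N3.N3=(alive,v0)
Op 7: N0 marks N1=suspect -> (suspect,v1)
Op 8: gossip N1<->N0 -> N1.N0=(suspect,v1) N1.N1=(suspect,v1) N1.N2=(alive,v0) N1.N3=(alive,v0) | N0.N0=(suspect,v1) N0.N1=(suspect,v1) N0.N2=(alive,v0) N0.N3=(alive,v0)
Op 9: N2 marks N0=dead -> (dead,v2)
Op 10: gossip N0<->N3 -> N0.N0=(suspect,v1) N0.N1=(suspect,v1) N0.N2=(alive,v0) N0.N3=(alive,v0) | N3.N0=(suspect,v1) N3.N1=(alive,v1) N3.N2=(alive,v0) N3.N3=(alive,v0)
Op 11: N0 marks N1=dead -> (dead,v2)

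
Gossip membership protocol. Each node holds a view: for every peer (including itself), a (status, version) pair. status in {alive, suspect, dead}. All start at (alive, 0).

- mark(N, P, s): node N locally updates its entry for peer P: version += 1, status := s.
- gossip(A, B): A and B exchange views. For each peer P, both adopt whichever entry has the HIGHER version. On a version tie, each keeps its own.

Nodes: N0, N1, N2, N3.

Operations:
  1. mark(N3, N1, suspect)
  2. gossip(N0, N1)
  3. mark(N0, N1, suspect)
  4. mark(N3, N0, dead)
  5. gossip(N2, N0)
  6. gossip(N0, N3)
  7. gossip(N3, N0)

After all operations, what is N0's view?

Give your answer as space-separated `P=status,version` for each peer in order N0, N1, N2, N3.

Answer: N0=dead,1 N1=suspect,1 N2=alive,0 N3=alive,0

Derivation:
Op 1: N3 marks N1=suspect -> (suspect,v1)
Op 2: gossip N0<->N1 -> N0.N0=(alive,v0) N0.N1=(alive,v0) N0.N2=(alive,v0) N0.N3=(alive,v0) | N1.N0=(alive,v0) N1.N1=(alive,v0) N1.N2=(alive,v0) N1.N3=(alive,v0)
Op 3: N0 marks N1=suspect -> (suspect,v1)
Op 4: N3 marks N0=dead -> (dead,v1)
Op 5: gossip N2<->N0 -> N2.N0=(alive,v0) N2.N1=(suspect,v1) N2.N2=(alive,v0) N2.N3=(alive,v0) | N0.N0=(alive,v0) N0.N1=(suspect,v1) N0.N2=(alive,v0) N0.N3=(alive,v0)
Op 6: gossip N0<->N3 -> N0.N0=(dead,v1) N0.N1=(suspect,v1) N0.N2=(alive,v0) N0.N3=(alive,v0) | N3.N0=(dead,v1) N3.N1=(suspect,v1) N3.N2=(alive,v0) N3.N3=(alive,v0)
Op 7: gossip N3<->N0 -> N3.N0=(dead,v1) N3.N1=(suspect,v1) N3.N2=(alive,v0) N3.N3=(alive,v0) | N0.N0=(dead,v1) N0.N1=(suspect,v1) N0.N2=(alive,v0) N0.N3=(alive,v0)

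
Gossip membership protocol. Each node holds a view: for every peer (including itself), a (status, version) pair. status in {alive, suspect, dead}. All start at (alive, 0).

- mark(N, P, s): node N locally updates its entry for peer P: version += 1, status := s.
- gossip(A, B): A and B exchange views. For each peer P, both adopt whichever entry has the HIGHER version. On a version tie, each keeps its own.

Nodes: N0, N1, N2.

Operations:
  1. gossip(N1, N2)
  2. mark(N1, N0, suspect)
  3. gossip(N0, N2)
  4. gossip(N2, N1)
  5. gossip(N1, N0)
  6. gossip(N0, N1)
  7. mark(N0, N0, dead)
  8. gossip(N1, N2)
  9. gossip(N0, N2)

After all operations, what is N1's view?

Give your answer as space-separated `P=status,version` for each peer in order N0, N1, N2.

Op 1: gossip N1<->N2 -> N1.N0=(alive,v0) N1.N1=(alive,v0) N1.N2=(alive,v0) | N2.N0=(alive,v0) N2.N1=(alive,v0) N2.N2=(alive,v0)
Op 2: N1 marks N0=suspect -> (suspect,v1)
Op 3: gossip N0<->N2 -> N0.N0=(alive,v0) N0.N1=(alive,v0) N0.N2=(alive,v0) | N2.N0=(alive,v0) N2.N1=(alive,v0) N2.N2=(alive,v0)
Op 4: gossip N2<->N1 -> N2.N0=(suspect,v1) N2.N1=(alive,v0) N2.N2=(alive,v0) | N1.N0=(suspect,v1) N1.N1=(alive,v0) N1.N2=(alive,v0)
Op 5: gossip N1<->N0 -> N1.N0=(suspect,v1) N1.N1=(alive,v0) N1.N2=(alive,v0) | N0.N0=(suspect,v1) N0.N1=(alive,v0) N0.N2=(alive,v0)
Op 6: gossip N0<->N1 -> N0.N0=(suspect,v1) N0.N1=(alive,v0) N0.N2=(alive,v0) | N1.N0=(suspect,v1) N1.N1=(alive,v0) N1.N2=(alive,v0)
Op 7: N0 marks N0=dead -> (dead,v2)
Op 8: gossip N1<->N2 -> N1.N0=(suspect,v1) N1.N1=(alive,v0) N1.N2=(alive,v0) | N2.N0=(suspect,v1) N2.N1=(alive,v0) N2.N2=(alive,v0)
Op 9: gossip N0<->N2 -> N0.N0=(dead,v2) N0.N1=(alive,v0) N0.N2=(alive,v0) | N2.N0=(dead,v2) N2.N1=(alive,v0) N2.N2=(alive,v0)

Answer: N0=suspect,1 N1=alive,0 N2=alive,0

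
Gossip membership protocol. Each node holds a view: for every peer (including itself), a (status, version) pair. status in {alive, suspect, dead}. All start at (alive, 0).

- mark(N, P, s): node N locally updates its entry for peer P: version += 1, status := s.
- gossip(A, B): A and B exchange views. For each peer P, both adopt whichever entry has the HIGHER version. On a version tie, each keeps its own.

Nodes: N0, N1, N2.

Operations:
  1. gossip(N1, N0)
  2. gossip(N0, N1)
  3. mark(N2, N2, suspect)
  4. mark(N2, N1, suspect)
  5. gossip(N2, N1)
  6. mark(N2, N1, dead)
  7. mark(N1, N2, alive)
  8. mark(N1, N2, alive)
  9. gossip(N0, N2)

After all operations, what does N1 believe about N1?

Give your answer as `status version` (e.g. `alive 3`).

Op 1: gossip N1<->N0 -> N1.N0=(alive,v0) N1.N1=(alive,v0) N1.N2=(alive,v0) | N0.N0=(alive,v0) N0.N1=(alive,v0) N0.N2=(alive,v0)
Op 2: gossip N0<->N1 -> N0.N0=(alive,v0) N0.N1=(alive,v0) N0.N2=(alive,v0) | N1.N0=(alive,v0) N1.N1=(alive,v0) N1.N2=(alive,v0)
Op 3: N2 marks N2=suspect -> (suspect,v1)
Op 4: N2 marks N1=suspect -> (suspect,v1)
Op 5: gossip N2<->N1 -> N2.N0=(alive,v0) N2.N1=(suspect,v1) N2.N2=(suspect,v1) | N1.N0=(alive,v0) N1.N1=(suspect,v1) N1.N2=(suspect,v1)
Op 6: N2 marks N1=dead -> (dead,v2)
Op 7: N1 marks N2=alive -> (alive,v2)
Op 8: N1 marks N2=alive -> (alive,v3)
Op 9: gossip N0<->N2 -> N0.N0=(alive,v0) N0.N1=(dead,v2) N0.N2=(suspect,v1) | N2.N0=(alive,v0) N2.N1=(dead,v2) N2.N2=(suspect,v1)

Answer: suspect 1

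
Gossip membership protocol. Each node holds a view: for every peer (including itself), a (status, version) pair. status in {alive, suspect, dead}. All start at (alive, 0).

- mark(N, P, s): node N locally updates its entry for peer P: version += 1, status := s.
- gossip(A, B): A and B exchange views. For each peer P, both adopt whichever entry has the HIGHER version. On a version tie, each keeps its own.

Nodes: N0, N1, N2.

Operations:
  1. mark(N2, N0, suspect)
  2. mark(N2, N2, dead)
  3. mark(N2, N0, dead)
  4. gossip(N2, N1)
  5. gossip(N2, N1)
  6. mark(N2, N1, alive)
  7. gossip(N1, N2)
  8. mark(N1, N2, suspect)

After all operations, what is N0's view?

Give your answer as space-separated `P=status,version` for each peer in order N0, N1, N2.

Answer: N0=alive,0 N1=alive,0 N2=alive,0

Derivation:
Op 1: N2 marks N0=suspect -> (suspect,v1)
Op 2: N2 marks N2=dead -> (dead,v1)
Op 3: N2 marks N0=dead -> (dead,v2)
Op 4: gossip N2<->N1 -> N2.N0=(dead,v2) N2.N1=(alive,v0) N2.N2=(dead,v1) | N1.N0=(dead,v2) N1.N1=(alive,v0) N1.N2=(dead,v1)
Op 5: gossip N2<->N1 -> N2.N0=(dead,v2) N2.N1=(alive,v0) N2.N2=(dead,v1) | N1.N0=(dead,v2) N1.N1=(alive,v0) N1.N2=(dead,v1)
Op 6: N2 marks N1=alive -> (alive,v1)
Op 7: gossip N1<->N2 -> N1.N0=(dead,v2) N1.N1=(alive,v1) N1.N2=(dead,v1) | N2.N0=(dead,v2) N2.N1=(alive,v1) N2.N2=(dead,v1)
Op 8: N1 marks N2=suspect -> (suspect,v2)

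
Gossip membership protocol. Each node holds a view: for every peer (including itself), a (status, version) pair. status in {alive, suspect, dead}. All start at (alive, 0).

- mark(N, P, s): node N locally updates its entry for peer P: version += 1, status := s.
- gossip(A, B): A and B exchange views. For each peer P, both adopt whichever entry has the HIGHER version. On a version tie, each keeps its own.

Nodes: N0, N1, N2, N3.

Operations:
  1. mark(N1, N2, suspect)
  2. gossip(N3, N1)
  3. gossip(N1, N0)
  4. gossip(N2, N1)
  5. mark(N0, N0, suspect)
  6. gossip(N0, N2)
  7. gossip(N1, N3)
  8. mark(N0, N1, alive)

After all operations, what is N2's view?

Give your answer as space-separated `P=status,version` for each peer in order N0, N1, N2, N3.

Answer: N0=suspect,1 N1=alive,0 N2=suspect,1 N3=alive,0

Derivation:
Op 1: N1 marks N2=suspect -> (suspect,v1)
Op 2: gossip N3<->N1 -> N3.N0=(alive,v0) N3.N1=(alive,v0) N3.N2=(suspect,v1) N3.N3=(alive,v0) | N1.N0=(alive,v0) N1.N1=(alive,v0) N1.N2=(suspect,v1) N1.N3=(alive,v0)
Op 3: gossip N1<->N0 -> N1.N0=(alive,v0) N1.N1=(alive,v0) N1.N2=(suspect,v1) N1.N3=(alive,v0) | N0.N0=(alive,v0) N0.N1=(alive,v0) N0.N2=(suspect,v1) N0.N3=(alive,v0)
Op 4: gossip N2<->N1 -> N2.N0=(alive,v0) N2.N1=(alive,v0) N2.N2=(suspect,v1) N2.N3=(alive,v0) | N1.N0=(alive,v0) N1.N1=(alive,v0) N1.N2=(suspect,v1) N1.N3=(alive,v0)
Op 5: N0 marks N0=suspect -> (suspect,v1)
Op 6: gossip N0<->N2 -> N0.N0=(suspect,v1) N0.N1=(alive,v0) N0.N2=(suspect,v1) N0.N3=(alive,v0) | N2.N0=(suspect,v1) N2.N1=(alive,v0) N2.N2=(suspect,v1) N2.N3=(alive,v0)
Op 7: gossip N1<->N3 -> N1.N0=(alive,v0) N1.N1=(alive,v0) N1.N2=(suspect,v1) N1.N3=(alive,v0) | N3.N0=(alive,v0) N3.N1=(alive,v0) N3.N2=(suspect,v1) N3.N3=(alive,v0)
Op 8: N0 marks N1=alive -> (alive,v1)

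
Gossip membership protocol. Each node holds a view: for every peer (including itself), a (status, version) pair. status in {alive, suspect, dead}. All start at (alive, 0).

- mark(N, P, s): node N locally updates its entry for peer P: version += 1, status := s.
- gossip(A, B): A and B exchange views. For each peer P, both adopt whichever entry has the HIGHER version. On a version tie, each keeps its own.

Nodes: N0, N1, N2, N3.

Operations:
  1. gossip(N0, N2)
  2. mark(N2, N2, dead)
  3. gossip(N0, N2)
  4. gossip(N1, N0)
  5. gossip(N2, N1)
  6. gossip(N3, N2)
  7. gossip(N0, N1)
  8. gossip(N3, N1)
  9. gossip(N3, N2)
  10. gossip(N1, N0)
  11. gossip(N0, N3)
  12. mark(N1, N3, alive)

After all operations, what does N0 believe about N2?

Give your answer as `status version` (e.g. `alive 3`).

Answer: dead 1

Derivation:
Op 1: gossip N0<->N2 -> N0.N0=(alive,v0) N0.N1=(alive,v0) N0.N2=(alive,v0) N0.N3=(alive,v0) | N2.N0=(alive,v0) N2.N1=(alive,v0) N2.N2=(alive,v0) N2.N3=(alive,v0)
Op 2: N2 marks N2=dead -> (dead,v1)
Op 3: gossip N0<->N2 -> N0.N0=(alive,v0) N0.N1=(alive,v0) N0.N2=(dead,v1) N0.N3=(alive,v0) | N2.N0=(alive,v0) N2.N1=(alive,v0) N2.N2=(dead,v1) N2.N3=(alive,v0)
Op 4: gossip N1<->N0 -> N1.N0=(alive,v0) N1.N1=(alive,v0) N1.N2=(dead,v1) N1.N3=(alive,v0) | N0.N0=(alive,v0) N0.N1=(alive,v0) N0.N2=(dead,v1) N0.N3=(alive,v0)
Op 5: gossip N2<->N1 -> N2.N0=(alive,v0) N2.N1=(alive,v0) N2.N2=(dead,v1) N2.N3=(alive,v0) | N1.N0=(alive,v0) N1.N1=(alive,v0) N1.N2=(dead,v1) N1.N3=(alive,v0)
Op 6: gossip N3<->N2 -> N3.N0=(alive,v0) N3.N1=(alive,v0) N3.N2=(dead,v1) N3.N3=(alive,v0) | N2.N0=(alive,v0) N2.N1=(alive,v0) N2.N2=(dead,v1) N2.N3=(alive,v0)
Op 7: gossip N0<->N1 -> N0.N0=(alive,v0) N0.N1=(alive,v0) N0.N2=(dead,v1) N0.N3=(alive,v0) | N1.N0=(alive,v0) N1.N1=(alive,v0) N1.N2=(dead,v1) N1.N3=(alive,v0)
Op 8: gossip N3<->N1 -> N3.N0=(alive,v0) N3.N1=(alive,v0) N3.N2=(dead,v1) N3.N3=(alive,v0) | N1.N0=(alive,v0) N1.N1=(alive,v0) N1.N2=(dead,v1) N1.N3=(alive,v0)
Op 9: gossip N3<->N2 -> N3.N0=(alive,v0) N3.N1=(alive,v0) N3.N2=(dead,v1) N3.N3=(alive,v0) | N2.N0=(alive,v0) N2.N1=(alive,v0) N2.N2=(dead,v1) N2.N3=(alive,v0)
Op 10: gossip N1<->N0 -> N1.N0=(alive,v0) N1.N1=(alive,v0) N1.N2=(dead,v1) N1.N3=(alive,v0) | N0.N0=(alive,v0) N0.N1=(alive,v0) N0.N2=(dead,v1) N0.N3=(alive,v0)
Op 11: gossip N0<->N3 -> N0.N0=(alive,v0) N0.N1=(alive,v0) N0.N2=(dead,v1) N0.N3=(alive,v0) | N3.N0=(alive,v0) N3.N1=(alive,v0) N3.N2=(dead,v1) N3.N3=(alive,v0)
Op 12: N1 marks N3=alive -> (alive,v1)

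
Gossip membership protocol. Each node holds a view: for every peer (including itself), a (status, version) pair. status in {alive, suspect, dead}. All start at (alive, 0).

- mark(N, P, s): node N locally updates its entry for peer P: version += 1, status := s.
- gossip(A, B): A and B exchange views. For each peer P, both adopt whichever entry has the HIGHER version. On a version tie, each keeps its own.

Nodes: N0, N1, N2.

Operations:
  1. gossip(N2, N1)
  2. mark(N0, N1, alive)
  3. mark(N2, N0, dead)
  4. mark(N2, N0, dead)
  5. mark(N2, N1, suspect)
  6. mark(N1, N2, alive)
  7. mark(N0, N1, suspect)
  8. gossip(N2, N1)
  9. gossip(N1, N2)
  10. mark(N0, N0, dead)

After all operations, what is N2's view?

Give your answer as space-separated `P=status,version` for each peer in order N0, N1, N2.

Answer: N0=dead,2 N1=suspect,1 N2=alive,1

Derivation:
Op 1: gossip N2<->N1 -> N2.N0=(alive,v0) N2.N1=(alive,v0) N2.N2=(alive,v0) | N1.N0=(alive,v0) N1.N1=(alive,v0) N1.N2=(alive,v0)
Op 2: N0 marks N1=alive -> (alive,v1)
Op 3: N2 marks N0=dead -> (dead,v1)
Op 4: N2 marks N0=dead -> (dead,v2)
Op 5: N2 marks N1=suspect -> (suspect,v1)
Op 6: N1 marks N2=alive -> (alive,v1)
Op 7: N0 marks N1=suspect -> (suspect,v2)
Op 8: gossip N2<->N1 -> N2.N0=(dead,v2) N2.N1=(suspect,v1) N2.N2=(alive,v1) | N1.N0=(dead,v2) N1.N1=(suspect,v1) N1.N2=(alive,v1)
Op 9: gossip N1<->N2 -> N1.N0=(dead,v2) N1.N1=(suspect,v1) N1.N2=(alive,v1) | N2.N0=(dead,v2) N2.N1=(suspect,v1) N2.N2=(alive,v1)
Op 10: N0 marks N0=dead -> (dead,v1)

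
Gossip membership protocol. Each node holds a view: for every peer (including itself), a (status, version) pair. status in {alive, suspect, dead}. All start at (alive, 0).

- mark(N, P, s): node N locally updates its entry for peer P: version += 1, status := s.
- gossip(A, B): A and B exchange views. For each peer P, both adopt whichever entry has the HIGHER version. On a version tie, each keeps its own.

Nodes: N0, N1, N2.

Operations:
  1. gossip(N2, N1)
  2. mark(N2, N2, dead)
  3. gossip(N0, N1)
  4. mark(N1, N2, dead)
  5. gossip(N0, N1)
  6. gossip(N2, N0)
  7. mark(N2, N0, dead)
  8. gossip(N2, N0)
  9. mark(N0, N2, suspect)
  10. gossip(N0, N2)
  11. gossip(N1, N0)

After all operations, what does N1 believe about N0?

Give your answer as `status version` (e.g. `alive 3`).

Answer: dead 1

Derivation:
Op 1: gossip N2<->N1 -> N2.N0=(alive,v0) N2.N1=(alive,v0) N2.N2=(alive,v0) | N1.N0=(alive,v0) N1.N1=(alive,v0) N1.N2=(alive,v0)
Op 2: N2 marks N2=dead -> (dead,v1)
Op 3: gossip N0<->N1 -> N0.N0=(alive,v0) N0.N1=(alive,v0) N0.N2=(alive,v0) | N1.N0=(alive,v0) N1.N1=(alive,v0) N1.N2=(alive,v0)
Op 4: N1 marks N2=dead -> (dead,v1)
Op 5: gossip N0<->N1 -> N0.N0=(alive,v0) N0.N1=(alive,v0) N0.N2=(dead,v1) | N1.N0=(alive,v0) N1.N1=(alive,v0) N1.N2=(dead,v1)
Op 6: gossip N2<->N0 -> N2.N0=(alive,v0) N2.N1=(alive,v0) N2.N2=(dead,v1) | N0.N0=(alive,v0) N0.N1=(alive,v0) N0.N2=(dead,v1)
Op 7: N2 marks N0=dead -> (dead,v1)
Op 8: gossip N2<->N0 -> N2.N0=(dead,v1) N2.N1=(alive,v0) N2.N2=(dead,v1) | N0.N0=(dead,v1) N0.N1=(alive,v0) N0.N2=(dead,v1)
Op 9: N0 marks N2=suspect -> (suspect,v2)
Op 10: gossip N0<->N2 -> N0.N0=(dead,v1) N0.N1=(alive,v0) N0.N2=(suspect,v2) | N2.N0=(dead,v1) N2.N1=(alive,v0) N2.N2=(suspect,v2)
Op 11: gossip N1<->N0 -> N1.N0=(dead,v1) N1.N1=(alive,v0) N1.N2=(suspect,v2) | N0.N0=(dead,v1) N0.N1=(alive,v0) N0.N2=(suspect,v2)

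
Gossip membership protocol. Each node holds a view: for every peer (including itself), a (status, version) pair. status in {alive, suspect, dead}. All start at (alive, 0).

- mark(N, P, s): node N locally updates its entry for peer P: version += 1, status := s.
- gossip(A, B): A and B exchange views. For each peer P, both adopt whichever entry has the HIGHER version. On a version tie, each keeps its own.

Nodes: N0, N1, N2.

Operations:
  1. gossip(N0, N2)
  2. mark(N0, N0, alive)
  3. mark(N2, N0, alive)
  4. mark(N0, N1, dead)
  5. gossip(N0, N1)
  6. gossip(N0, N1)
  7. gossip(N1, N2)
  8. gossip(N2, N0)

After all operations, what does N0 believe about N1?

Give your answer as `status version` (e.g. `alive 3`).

Op 1: gossip N0<->N2 -> N0.N0=(alive,v0) N0.N1=(alive,v0) N0.N2=(alive,v0) | N2.N0=(alive,v0) N2.N1=(alive,v0) N2.N2=(alive,v0)
Op 2: N0 marks N0=alive -> (alive,v1)
Op 3: N2 marks N0=alive -> (alive,v1)
Op 4: N0 marks N1=dead -> (dead,v1)
Op 5: gossip N0<->N1 -> N0.N0=(alive,v1) N0.N1=(dead,v1) N0.N2=(alive,v0) | N1.N0=(alive,v1) N1.N1=(dead,v1) N1.N2=(alive,v0)
Op 6: gossip N0<->N1 -> N0.N0=(alive,v1) N0.N1=(dead,v1) N0.N2=(alive,v0) | N1.N0=(alive,v1) N1.N1=(dead,v1) N1.N2=(alive,v0)
Op 7: gossip N1<->N2 -> N1.N0=(alive,v1) N1.N1=(dead,v1) N1.N2=(alive,v0) | N2.N0=(alive,v1) N2.N1=(dead,v1) N2.N2=(alive,v0)
Op 8: gossip N2<->N0 -> N2.N0=(alive,v1) N2.N1=(dead,v1) N2.N2=(alive,v0) | N0.N0=(alive,v1) N0.N1=(dead,v1) N0.N2=(alive,v0)

Answer: dead 1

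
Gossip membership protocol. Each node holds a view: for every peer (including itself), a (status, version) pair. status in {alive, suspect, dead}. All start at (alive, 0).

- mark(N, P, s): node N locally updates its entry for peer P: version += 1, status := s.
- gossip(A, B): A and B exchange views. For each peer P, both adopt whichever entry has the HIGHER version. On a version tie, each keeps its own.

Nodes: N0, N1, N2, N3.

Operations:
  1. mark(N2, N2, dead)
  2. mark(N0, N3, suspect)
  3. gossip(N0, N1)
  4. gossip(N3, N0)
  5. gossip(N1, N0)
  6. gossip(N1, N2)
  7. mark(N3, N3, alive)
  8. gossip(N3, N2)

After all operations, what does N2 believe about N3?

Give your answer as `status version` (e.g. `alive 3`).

Op 1: N2 marks N2=dead -> (dead,v1)
Op 2: N0 marks N3=suspect -> (suspect,v1)
Op 3: gossip N0<->N1 -> N0.N0=(alive,v0) N0.N1=(alive,v0) N0.N2=(alive,v0) N0.N3=(suspect,v1) | N1.N0=(alive,v0) N1.N1=(alive,v0) N1.N2=(alive,v0) N1.N3=(suspect,v1)
Op 4: gossip N3<->N0 -> N3.N0=(alive,v0) N3.N1=(alive,v0) N3.N2=(alive,v0) N3.N3=(suspect,v1) | N0.N0=(alive,v0) N0.N1=(alive,v0) N0.N2=(alive,v0) N0.N3=(suspect,v1)
Op 5: gossip N1<->N0 -> N1.N0=(alive,v0) N1.N1=(alive,v0) N1.N2=(alive,v0) N1.N3=(suspect,v1) | N0.N0=(alive,v0) N0.N1=(alive,v0) N0.N2=(alive,v0) N0.N3=(suspect,v1)
Op 6: gossip N1<->N2 -> N1.N0=(alive,v0) N1.N1=(alive,v0) N1.N2=(dead,v1) N1.N3=(suspect,v1) | N2.N0=(alive,v0) N2.N1=(alive,v0) N2.N2=(dead,v1) N2.N3=(suspect,v1)
Op 7: N3 marks N3=alive -> (alive,v2)
Op 8: gossip N3<->N2 -> N3.N0=(alive,v0) N3.N1=(alive,v0) N3.N2=(dead,v1) N3.N3=(alive,v2) | N2.N0=(alive,v0) N2.N1=(alive,v0) N2.N2=(dead,v1) N2.N3=(alive,v2)

Answer: alive 2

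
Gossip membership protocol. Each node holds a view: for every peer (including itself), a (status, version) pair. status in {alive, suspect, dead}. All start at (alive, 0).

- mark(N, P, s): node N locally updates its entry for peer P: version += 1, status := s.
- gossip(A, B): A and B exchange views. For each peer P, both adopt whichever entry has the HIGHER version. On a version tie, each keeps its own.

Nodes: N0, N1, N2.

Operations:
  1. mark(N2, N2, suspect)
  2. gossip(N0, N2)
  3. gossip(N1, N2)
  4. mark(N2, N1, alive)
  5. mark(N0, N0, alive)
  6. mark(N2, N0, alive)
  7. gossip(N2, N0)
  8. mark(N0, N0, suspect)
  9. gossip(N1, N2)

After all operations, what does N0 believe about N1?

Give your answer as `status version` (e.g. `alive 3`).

Answer: alive 1

Derivation:
Op 1: N2 marks N2=suspect -> (suspect,v1)
Op 2: gossip N0<->N2 -> N0.N0=(alive,v0) N0.N1=(alive,v0) N0.N2=(suspect,v1) | N2.N0=(alive,v0) N2.N1=(alive,v0) N2.N2=(suspect,v1)
Op 3: gossip N1<->N2 -> N1.N0=(alive,v0) N1.N1=(alive,v0) N1.N2=(suspect,v1) | N2.N0=(alive,v0) N2.N1=(alive,v0) N2.N2=(suspect,v1)
Op 4: N2 marks N1=alive -> (alive,v1)
Op 5: N0 marks N0=alive -> (alive,v1)
Op 6: N2 marks N0=alive -> (alive,v1)
Op 7: gossip N2<->N0 -> N2.N0=(alive,v1) N2.N1=(alive,v1) N2.N2=(suspect,v1) | N0.N0=(alive,v1) N0.N1=(alive,v1) N0.N2=(suspect,v1)
Op 8: N0 marks N0=suspect -> (suspect,v2)
Op 9: gossip N1<->N2 -> N1.N0=(alive,v1) N1.N1=(alive,v1) N1.N2=(suspect,v1) | N2.N0=(alive,v1) N2.N1=(alive,v1) N2.N2=(suspect,v1)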